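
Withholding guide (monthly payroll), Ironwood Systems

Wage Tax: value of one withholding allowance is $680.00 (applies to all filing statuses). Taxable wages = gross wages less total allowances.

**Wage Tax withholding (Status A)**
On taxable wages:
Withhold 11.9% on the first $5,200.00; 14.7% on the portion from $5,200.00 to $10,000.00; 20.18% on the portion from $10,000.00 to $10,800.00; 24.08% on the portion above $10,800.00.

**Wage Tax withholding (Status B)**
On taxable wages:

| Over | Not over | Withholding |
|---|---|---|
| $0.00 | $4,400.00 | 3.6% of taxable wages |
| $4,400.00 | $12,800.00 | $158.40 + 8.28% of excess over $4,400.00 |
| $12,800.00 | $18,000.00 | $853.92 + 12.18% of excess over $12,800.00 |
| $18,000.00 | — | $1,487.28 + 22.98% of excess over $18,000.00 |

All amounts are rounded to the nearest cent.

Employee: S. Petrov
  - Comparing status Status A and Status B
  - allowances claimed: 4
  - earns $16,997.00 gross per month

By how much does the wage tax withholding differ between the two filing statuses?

$1,289.28

Wage Tax (Status A): taxable = $16,997.00 − 4×$680.00 = $14,277.00
  $1,485.84 + 24.08% × ($14,277.00 − $10,800.00) = $1,485.84 + 24.08% × $3,477.00 = $2,323.10
Wage Tax (Status B): taxable = $16,997.00 − 4×$680.00 = $14,277.00
  $853.92 + 12.18% × ($14,277.00 − $12,800.00) = $853.92 + 12.18% × $1,477.00 = $1,033.82
Difference: |$2,323.10 − $1,033.82| = $1,289.28 (higher under Status A)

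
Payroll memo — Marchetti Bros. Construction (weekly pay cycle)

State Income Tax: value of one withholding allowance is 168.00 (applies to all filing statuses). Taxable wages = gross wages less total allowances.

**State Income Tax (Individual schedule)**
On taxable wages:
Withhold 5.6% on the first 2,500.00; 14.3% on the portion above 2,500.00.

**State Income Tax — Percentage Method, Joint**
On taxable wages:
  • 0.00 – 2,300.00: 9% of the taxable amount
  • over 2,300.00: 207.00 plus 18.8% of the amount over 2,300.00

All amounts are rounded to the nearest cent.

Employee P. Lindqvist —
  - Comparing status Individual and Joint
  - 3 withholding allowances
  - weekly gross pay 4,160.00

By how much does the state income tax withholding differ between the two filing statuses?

State Income Tax (Individual): taxable = 4,160.00 − 3×168.00 = 3,656.00
  140.00 + 14.3% × (3,656.00 − 2,500.00) = 140.00 + 14.3% × 1,156.00 = 305.31
State Income Tax (Joint): taxable = 4,160.00 − 3×168.00 = 3,656.00
  207.00 + 18.8% × (3,656.00 − 2,300.00) = 207.00 + 18.8% × 1,356.00 = 461.93
Difference: |305.31 − 461.93| = 156.62 (higher under Joint)

156.62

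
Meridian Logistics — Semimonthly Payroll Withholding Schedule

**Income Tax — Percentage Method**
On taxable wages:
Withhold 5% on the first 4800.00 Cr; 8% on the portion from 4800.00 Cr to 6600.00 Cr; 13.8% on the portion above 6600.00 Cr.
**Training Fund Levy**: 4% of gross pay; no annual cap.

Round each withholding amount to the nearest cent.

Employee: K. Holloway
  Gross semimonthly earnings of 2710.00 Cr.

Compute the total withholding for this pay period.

243.90 Cr

Income Tax: taxable = 2710.00 Cr
  5% × 2710.00 Cr = 135.50 Cr
Training Fund Levy: 4% × 2710.00 Cr = 108.40 Cr
Total: 135.50 Cr + 108.40 Cr = 243.90 Cr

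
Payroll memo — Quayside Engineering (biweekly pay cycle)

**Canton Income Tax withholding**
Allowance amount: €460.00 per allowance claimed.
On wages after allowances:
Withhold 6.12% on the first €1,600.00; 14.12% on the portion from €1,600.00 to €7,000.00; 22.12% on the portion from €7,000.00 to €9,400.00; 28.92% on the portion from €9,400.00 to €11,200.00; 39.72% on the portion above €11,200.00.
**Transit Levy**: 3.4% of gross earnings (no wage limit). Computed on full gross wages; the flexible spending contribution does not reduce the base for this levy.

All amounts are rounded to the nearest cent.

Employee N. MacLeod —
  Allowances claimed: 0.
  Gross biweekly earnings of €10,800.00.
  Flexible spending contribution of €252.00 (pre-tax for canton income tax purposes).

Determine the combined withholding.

Canton Income Tax: taxable = €10,800.00 − €252.00 = €10,548.00
  €1,391.28 + 28.92% × (€10,548.00 − €9,400.00) = €1,391.28 + 28.92% × €1,148.00 = €1,723.28
Transit Levy: 3.4% × €10,800.00 = €367.20
Total: €1,723.28 + €367.20 = €2,090.48

€2,090.48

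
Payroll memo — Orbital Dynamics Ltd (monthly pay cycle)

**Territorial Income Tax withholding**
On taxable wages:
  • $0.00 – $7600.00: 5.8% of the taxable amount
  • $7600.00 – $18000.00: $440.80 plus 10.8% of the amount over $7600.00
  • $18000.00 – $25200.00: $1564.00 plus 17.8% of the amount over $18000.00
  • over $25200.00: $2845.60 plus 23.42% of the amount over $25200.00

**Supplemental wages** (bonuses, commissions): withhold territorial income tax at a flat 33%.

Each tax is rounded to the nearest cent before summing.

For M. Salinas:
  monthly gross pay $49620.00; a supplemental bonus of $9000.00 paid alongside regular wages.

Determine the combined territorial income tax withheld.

$11534.76

Territorial Income Tax: taxable = $49620.00
  $2845.60 + 23.42% × ($49620.00 − $25200.00) = $2845.60 + 23.42% × $24420.00 = $8564.76
Supplemental (33% flat on bonus): 33% × $9000.00 = $2970.00
Total territorial income tax: $8564.76 + $2970.00 = $11534.76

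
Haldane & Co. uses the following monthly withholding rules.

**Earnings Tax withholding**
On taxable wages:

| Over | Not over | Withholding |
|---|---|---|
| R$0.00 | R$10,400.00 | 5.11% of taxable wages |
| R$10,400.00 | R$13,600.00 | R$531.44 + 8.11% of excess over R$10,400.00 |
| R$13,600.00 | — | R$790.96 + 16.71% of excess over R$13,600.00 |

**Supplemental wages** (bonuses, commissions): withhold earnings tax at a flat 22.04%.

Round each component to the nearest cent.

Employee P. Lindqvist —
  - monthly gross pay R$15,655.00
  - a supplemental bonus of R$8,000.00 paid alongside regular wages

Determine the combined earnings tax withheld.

R$2,897.55

Earnings Tax: taxable = R$15,655.00
  R$790.96 + 16.71% × (R$15,655.00 − R$13,600.00) = R$790.96 + 16.71% × R$2,055.00 = R$1,134.35
Supplemental (22.04% flat on bonus): 22.04% × R$8,000.00 = R$1,763.20
Total earnings tax: R$1,134.35 + R$1,763.20 = R$2,897.55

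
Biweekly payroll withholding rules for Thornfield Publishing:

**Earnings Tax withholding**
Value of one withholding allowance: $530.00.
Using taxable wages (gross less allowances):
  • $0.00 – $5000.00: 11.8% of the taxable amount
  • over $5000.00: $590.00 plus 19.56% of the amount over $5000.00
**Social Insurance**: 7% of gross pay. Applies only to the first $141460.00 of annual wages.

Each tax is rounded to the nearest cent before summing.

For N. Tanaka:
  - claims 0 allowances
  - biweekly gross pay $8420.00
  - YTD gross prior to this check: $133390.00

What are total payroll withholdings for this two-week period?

$1823.85

Earnings Tax: taxable = $8420.00
  $590.00 + 19.56% × ($8420.00 − $5000.00) = $590.00 + 19.56% × $3420.00 = $1258.95
Social Insurance: cap $141460.00 − YTD $133390.00 = $8070.00 subject; 7% × $8070.00 = $564.90
Total: $1258.95 + $564.90 = $1823.85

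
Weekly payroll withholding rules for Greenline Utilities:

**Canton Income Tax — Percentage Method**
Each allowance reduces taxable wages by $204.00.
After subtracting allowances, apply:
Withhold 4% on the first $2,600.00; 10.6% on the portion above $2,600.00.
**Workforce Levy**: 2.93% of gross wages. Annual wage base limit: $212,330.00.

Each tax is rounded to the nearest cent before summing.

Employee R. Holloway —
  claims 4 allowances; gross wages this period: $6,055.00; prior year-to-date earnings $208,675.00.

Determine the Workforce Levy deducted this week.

Workforce Levy: cap $212,330.00 − YTD $208,675.00 = $3,655.00 subject; 2.93% × $3,655.00 = $107.09

$107.09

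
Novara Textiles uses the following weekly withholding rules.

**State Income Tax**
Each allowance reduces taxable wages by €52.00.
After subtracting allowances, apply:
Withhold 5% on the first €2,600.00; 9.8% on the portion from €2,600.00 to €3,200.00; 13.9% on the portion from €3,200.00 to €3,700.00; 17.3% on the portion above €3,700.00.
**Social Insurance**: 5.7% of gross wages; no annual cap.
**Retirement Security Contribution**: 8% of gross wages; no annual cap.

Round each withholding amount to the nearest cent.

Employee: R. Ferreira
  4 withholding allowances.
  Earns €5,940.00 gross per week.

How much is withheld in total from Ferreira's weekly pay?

State Income Tax: taxable = €5,940.00 − 4×€52.00 = €5,732.00
  €258.30 + 17.3% × (€5,732.00 − €3,700.00) = €258.30 + 17.3% × €2,032.00 = €609.84
Social Insurance: 5.7% × €5,940.00 = €338.58
Retirement Security Contribution: 8% × €5,940.00 = €475.20
Total: €609.84 + €338.58 + €475.20 = €1,423.62

€1,423.62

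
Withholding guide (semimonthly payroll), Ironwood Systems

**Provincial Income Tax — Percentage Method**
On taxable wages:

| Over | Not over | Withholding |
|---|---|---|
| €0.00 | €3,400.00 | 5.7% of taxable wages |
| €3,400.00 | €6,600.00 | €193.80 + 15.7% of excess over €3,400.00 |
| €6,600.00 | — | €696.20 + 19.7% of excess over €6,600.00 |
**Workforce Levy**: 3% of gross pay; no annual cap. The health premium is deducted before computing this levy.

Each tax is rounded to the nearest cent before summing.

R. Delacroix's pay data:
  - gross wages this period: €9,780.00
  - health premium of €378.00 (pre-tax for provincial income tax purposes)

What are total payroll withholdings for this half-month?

Provincial Income Tax: taxable = €9,780.00 − €378.00 = €9,402.00
  €696.20 + 19.7% × (€9,402.00 − €6,600.00) = €696.20 + 19.7% × €2,802.00 = €1,248.19
Workforce Levy: 3% × €9,402.00 = €282.06
Total: €1,248.19 + €282.06 = €1,530.25

€1,530.25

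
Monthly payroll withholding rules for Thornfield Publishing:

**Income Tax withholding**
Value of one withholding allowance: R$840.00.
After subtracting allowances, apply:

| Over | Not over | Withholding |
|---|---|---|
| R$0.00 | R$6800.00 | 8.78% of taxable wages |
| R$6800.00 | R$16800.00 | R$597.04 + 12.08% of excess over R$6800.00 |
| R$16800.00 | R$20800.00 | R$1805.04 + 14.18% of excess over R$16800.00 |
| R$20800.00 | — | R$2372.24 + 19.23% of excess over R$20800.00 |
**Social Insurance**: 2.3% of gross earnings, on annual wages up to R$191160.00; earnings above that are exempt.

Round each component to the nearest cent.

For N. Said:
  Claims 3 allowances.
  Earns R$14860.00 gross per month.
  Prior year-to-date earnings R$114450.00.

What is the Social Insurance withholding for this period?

Social Insurance: 2.3% × R$14860.00 = R$341.78

R$341.78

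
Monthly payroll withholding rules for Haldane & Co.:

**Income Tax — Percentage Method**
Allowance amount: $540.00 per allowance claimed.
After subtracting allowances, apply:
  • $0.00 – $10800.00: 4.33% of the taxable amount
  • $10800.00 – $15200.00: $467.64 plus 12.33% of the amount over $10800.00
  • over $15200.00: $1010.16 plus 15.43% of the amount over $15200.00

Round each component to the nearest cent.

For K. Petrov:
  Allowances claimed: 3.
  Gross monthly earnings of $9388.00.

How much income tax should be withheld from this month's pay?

$336.35

Income Tax: taxable = $9388.00 − 3×$540.00 = $7768.00
  4.33% × $7768.00 = $336.35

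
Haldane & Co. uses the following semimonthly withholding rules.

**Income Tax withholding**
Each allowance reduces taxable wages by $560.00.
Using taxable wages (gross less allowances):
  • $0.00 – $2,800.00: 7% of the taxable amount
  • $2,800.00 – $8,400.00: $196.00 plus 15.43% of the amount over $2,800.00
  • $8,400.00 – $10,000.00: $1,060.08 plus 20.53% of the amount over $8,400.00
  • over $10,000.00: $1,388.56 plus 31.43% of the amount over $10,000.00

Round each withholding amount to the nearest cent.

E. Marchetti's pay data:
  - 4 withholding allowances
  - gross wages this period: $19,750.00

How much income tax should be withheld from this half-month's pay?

Income Tax: taxable = $19,750.00 − 4×$560.00 = $17,510.00
  $1,388.56 + 31.43% × ($17,510.00 − $10,000.00) = $1,388.56 + 31.43% × $7,510.00 = $3,748.95

$3,748.95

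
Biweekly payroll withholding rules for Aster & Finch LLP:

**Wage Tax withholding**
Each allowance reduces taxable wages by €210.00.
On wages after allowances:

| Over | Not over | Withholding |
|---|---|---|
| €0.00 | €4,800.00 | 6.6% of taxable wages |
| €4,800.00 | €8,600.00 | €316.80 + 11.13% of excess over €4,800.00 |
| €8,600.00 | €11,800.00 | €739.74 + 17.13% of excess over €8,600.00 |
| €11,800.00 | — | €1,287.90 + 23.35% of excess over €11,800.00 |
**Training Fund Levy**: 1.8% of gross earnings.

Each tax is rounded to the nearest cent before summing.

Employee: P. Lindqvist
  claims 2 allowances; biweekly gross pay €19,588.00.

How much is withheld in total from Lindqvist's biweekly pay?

Wage Tax: taxable = €19,588.00 − 2×€210.00 = €19,168.00
  €1,287.90 + 23.35% × (€19,168.00 − €11,800.00) = €1,287.90 + 23.35% × €7,368.00 = €3,008.33
Training Fund Levy: 1.8% × €19,588.00 = €352.58
Total: €3,008.33 + €352.58 = €3,360.91

€3,360.91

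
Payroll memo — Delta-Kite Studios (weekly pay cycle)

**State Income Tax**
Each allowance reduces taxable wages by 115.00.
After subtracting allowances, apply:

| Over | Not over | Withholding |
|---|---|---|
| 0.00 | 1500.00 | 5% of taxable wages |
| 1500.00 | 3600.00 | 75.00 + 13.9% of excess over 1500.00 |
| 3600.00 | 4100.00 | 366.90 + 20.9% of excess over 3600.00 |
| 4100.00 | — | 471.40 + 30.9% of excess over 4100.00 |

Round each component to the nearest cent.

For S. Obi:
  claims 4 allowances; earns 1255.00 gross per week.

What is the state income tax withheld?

State Income Tax: taxable = 1255.00 − 4×115.00 = 795.00
  5% × 795.00 = 39.75

39.75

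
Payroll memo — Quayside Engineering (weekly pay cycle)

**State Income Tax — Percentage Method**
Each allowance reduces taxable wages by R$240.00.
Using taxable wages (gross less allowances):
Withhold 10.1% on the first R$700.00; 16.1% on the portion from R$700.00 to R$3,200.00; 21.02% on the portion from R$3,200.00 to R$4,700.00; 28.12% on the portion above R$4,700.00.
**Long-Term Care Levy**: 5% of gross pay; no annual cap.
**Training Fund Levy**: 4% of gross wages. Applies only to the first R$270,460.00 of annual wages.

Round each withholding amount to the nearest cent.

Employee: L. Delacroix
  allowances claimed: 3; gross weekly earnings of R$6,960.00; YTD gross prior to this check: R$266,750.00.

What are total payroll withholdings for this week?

State Income Tax: taxable = R$6,960.00 − 3×R$240.00 = R$6,240.00
  R$788.50 + 28.12% × (R$6,240.00 − R$4,700.00) = R$788.50 + 28.12% × R$1,540.00 = R$1,221.55
Long-Term Care Levy: 5% × R$6,960.00 = R$348.00
Training Fund Levy: cap R$270,460.00 − YTD R$266,750.00 = R$3,710.00 subject; 4% × R$3,710.00 = R$148.40
Total: R$1,221.55 + R$348.00 + R$148.40 = R$1,717.95

R$1,717.95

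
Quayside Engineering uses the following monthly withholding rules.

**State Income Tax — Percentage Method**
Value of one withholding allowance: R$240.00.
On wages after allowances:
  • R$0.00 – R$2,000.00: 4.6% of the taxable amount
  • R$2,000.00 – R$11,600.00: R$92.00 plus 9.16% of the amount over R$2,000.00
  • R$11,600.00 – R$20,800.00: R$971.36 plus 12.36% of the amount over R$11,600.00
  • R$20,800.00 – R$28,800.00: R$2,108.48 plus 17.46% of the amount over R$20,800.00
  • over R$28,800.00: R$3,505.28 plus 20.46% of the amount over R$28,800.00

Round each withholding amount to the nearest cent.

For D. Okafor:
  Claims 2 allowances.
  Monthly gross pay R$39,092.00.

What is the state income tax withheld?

R$5,512.82

State Income Tax: taxable = R$39,092.00 − 2×R$240.00 = R$38,612.00
  R$3,505.28 + 20.46% × (R$38,612.00 − R$28,800.00) = R$3,505.28 + 20.46% × R$9,812.00 = R$5,512.82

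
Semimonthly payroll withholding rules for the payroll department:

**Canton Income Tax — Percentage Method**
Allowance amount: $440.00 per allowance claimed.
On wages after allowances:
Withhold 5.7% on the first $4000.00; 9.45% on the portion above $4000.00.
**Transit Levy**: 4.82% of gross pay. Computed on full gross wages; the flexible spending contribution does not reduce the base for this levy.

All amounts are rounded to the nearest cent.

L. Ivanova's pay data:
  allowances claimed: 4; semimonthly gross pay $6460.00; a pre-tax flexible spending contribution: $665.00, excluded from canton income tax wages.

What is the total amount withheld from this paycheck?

Canton Income Tax: taxable = $6460.00 − $665.00 − 4×$440.00 = $4035.00
  $228.00 + 9.45% × ($4035.00 − $4000.00) = $228.00 + 9.45% × $35.00 = $231.31
Transit Levy: 4.82% × $6460.00 = $311.37
Total: $231.31 + $311.37 = $542.68

$542.68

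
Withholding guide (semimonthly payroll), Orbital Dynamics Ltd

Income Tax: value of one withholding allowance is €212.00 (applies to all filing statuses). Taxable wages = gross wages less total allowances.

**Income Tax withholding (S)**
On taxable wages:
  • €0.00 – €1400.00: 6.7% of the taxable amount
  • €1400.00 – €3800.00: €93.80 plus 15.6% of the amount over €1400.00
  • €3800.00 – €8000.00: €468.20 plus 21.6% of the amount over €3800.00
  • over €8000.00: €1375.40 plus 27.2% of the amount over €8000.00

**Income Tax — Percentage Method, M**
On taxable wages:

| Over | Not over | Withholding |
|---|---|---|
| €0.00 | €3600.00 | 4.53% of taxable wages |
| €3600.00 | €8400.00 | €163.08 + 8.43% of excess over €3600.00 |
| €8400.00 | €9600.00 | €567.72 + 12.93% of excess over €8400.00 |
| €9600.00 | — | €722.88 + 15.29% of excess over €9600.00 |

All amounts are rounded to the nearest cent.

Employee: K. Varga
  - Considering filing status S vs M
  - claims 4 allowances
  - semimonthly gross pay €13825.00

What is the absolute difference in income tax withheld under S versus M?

Income Tax (S): taxable = €13825.00 − 4×€212.00 = €12977.00
  €1375.40 + 27.2% × (€12977.00 − €8000.00) = €1375.40 + 27.2% × €4977.00 = €2729.14
Income Tax (M): taxable = €13825.00 − 4×€212.00 = €12977.00
  €722.88 + 15.29% × (€12977.00 − €9600.00) = €722.88 + 15.29% × €3377.00 = €1239.22
Difference: |€2729.14 − €1239.22| = €1489.92 (higher under S)

€1489.92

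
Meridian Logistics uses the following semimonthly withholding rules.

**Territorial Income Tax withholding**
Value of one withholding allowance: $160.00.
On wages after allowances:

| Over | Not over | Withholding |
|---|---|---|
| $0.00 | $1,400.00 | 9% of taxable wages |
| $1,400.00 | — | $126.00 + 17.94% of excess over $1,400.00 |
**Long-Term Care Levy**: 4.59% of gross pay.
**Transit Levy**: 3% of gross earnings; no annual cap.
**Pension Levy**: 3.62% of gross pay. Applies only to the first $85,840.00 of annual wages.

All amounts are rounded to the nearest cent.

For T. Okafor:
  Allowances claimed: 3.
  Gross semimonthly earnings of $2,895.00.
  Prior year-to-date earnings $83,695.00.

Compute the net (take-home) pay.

Territorial Income Tax: taxable = $2,895.00 − 3×$160.00 = $2,415.00
  $126.00 + 17.94% × ($2,415.00 − $1,400.00) = $126.00 + 17.94% × $1,015.00 = $308.09
Long-Term Care Levy: 4.59% × $2,895.00 = $132.88
Transit Levy: 3% × $2,895.00 = $86.85
Pension Levy: cap $85,840.00 − YTD $83,695.00 = $2,145.00 subject; 3.62% × $2,145.00 = $77.65
Total withheld: $308.09 + $132.88 + $86.85 + $77.65 = $605.47
Net pay: $2,895.00 − $605.47 = $2,289.53

$2,289.53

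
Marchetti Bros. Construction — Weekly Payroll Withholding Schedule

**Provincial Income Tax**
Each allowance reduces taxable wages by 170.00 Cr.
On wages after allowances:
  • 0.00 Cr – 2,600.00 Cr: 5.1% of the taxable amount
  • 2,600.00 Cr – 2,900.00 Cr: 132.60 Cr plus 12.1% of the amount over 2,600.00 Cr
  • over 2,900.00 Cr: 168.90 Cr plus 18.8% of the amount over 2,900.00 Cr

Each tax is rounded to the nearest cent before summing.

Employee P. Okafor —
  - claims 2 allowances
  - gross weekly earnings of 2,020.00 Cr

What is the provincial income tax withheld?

Provincial Income Tax: taxable = 2,020.00 Cr − 2×170.00 Cr = 1,680.00 Cr
  5.1% × 1,680.00 Cr = 85.68 Cr

85.68 Cr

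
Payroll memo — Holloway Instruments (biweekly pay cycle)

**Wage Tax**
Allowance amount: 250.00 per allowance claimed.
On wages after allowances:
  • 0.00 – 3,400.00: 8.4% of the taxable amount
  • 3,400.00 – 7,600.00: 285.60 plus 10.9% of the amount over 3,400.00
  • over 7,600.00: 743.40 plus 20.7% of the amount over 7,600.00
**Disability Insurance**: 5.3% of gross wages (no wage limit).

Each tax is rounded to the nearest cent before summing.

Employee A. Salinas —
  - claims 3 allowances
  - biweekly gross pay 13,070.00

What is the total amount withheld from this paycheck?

2,413.15

Wage Tax: taxable = 13,070.00 − 3×250.00 = 12,320.00
  743.40 + 20.7% × (12,320.00 − 7,600.00) = 743.40 + 20.7% × 4,720.00 = 1,720.44
Disability Insurance: 5.3% × 13,070.00 = 692.71
Total: 1,720.44 + 692.71 = 2,413.15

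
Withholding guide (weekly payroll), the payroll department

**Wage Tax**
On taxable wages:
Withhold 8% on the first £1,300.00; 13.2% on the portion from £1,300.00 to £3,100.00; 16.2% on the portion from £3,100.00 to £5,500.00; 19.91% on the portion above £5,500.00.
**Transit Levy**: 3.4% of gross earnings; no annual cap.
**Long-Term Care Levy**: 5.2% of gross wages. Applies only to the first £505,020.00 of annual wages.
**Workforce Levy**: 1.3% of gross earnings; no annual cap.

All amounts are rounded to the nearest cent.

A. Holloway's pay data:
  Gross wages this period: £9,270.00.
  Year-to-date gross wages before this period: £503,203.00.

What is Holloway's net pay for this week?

Wage Tax: taxable = £9,270.00
  £730.40 + 19.91% × (£9,270.00 − £5,500.00) = £730.40 + 19.91% × £3,770.00 = £1,481.01
Transit Levy: 3.4% × £9,270.00 = £315.18
Long-Term Care Levy: cap £505,020.00 − YTD £503,203.00 = £1,817.00 subject; 5.2% × £1,817.00 = £94.48
Workforce Levy: 1.3% × £9,270.00 = £120.51
Total withheld: £1,481.01 + £315.18 + £94.48 + £120.51 = £2,011.18
Net pay: £9,270.00 − £2,011.18 = £7,258.82

£7,258.82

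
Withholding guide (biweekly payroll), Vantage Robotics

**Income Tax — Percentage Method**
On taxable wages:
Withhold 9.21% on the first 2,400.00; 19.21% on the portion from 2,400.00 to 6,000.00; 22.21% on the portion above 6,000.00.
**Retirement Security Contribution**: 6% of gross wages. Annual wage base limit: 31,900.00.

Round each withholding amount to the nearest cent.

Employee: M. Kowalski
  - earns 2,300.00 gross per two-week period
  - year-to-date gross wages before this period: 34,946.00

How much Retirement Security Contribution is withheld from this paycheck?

0.00

Retirement Security Contribution: YTD 34,946.00 ≥ cap 31,900.00 → 0.00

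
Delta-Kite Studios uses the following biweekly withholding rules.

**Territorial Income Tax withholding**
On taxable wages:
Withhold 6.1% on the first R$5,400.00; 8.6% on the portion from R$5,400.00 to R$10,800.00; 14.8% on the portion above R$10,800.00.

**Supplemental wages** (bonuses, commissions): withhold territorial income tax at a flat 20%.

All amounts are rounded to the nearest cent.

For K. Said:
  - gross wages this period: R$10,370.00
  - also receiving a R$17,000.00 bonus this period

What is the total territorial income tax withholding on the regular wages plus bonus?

Territorial Income Tax: taxable = R$10,370.00
  R$329.40 + 8.6% × (R$10,370.00 − R$5,400.00) = R$329.40 + 8.6% × R$4,970.00 = R$756.82
Supplemental (20% flat on bonus): 20% × R$17,000.00 = R$3,400.00
Total territorial income tax: R$756.82 + R$3,400.00 = R$4,156.82

R$4,156.82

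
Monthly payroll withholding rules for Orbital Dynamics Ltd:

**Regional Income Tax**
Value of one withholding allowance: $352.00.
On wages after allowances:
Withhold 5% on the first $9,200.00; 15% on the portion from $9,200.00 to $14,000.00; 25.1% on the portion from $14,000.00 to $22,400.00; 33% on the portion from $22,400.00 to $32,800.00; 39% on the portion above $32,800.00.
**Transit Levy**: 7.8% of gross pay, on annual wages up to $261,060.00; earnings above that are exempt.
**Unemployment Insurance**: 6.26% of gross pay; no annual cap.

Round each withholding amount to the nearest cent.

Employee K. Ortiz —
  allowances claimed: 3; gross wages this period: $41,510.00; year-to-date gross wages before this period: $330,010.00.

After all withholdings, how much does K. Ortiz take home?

Regional Income Tax: taxable = $41,510.00 − 3×$352.00 = $40,454.00
  $6,720.40 + 39% × ($40,454.00 − $32,800.00) = $6,720.40 + 39% × $7,654.00 = $9,705.46
Transit Levy: YTD $330,010.00 ≥ cap $261,060.00 → $0.00
Unemployment Insurance: 6.26% × $41,510.00 = $2,598.53
Total withheld: $9,705.46 + $0.00 + $2,598.53 = $12,303.99
Net pay: $41,510.00 − $12,303.99 = $29,206.01

$29,206.01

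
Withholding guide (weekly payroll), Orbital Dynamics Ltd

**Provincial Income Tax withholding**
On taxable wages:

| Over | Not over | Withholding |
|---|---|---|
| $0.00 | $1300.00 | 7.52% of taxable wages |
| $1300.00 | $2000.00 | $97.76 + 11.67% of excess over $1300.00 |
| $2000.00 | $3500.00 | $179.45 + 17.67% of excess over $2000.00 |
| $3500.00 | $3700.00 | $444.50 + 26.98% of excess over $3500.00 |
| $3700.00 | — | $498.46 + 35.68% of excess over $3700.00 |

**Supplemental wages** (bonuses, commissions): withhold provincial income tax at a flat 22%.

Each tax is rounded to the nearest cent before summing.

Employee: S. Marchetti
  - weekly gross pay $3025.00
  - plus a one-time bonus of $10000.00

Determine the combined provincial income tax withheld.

Provincial Income Tax: taxable = $3025.00
  $179.45 + 17.67% × ($3025.00 − $2000.00) = $179.45 + 17.67% × $1025.00 = $360.57
Supplemental (22% flat on bonus): 22% × $10000.00 = $2200.00
Total provincial income tax: $360.57 + $2200.00 = $2560.57

$2560.57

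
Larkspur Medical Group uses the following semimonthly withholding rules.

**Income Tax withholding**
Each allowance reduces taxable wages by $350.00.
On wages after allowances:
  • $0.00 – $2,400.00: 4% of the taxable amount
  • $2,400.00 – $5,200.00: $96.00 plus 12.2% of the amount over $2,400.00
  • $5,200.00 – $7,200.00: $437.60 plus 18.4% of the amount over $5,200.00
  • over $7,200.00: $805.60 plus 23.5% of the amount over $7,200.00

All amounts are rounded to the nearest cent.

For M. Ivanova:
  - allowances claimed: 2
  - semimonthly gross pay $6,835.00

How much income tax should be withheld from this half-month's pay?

$609.64

Income Tax: taxable = $6,835.00 − 2×$350.00 = $6,135.00
  $437.60 + 18.4% × ($6,135.00 − $5,200.00) = $437.60 + 18.4% × $935.00 = $609.64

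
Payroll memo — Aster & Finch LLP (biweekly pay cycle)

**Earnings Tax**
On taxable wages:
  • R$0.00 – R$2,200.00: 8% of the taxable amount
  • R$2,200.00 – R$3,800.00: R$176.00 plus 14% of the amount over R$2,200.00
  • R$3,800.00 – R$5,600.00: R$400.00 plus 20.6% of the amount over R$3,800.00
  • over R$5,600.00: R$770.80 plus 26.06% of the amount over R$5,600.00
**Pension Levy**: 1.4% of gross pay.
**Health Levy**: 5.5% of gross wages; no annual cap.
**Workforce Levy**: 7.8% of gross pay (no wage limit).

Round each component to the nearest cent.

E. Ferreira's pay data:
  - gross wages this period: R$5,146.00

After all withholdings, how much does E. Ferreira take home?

Earnings Tax: taxable = R$5,146.00
  R$400.00 + 20.6% × (R$5,146.00 − R$3,800.00) = R$400.00 + 20.6% × R$1,346.00 = R$677.28
Pension Levy: 1.4% × R$5,146.00 = R$72.04
Health Levy: 5.5% × R$5,146.00 = R$283.03
Workforce Levy: 7.8% × R$5,146.00 = R$401.39
Total withheld: R$677.28 + R$72.04 + R$283.03 + R$401.39 = R$1,433.74
Net pay: R$5,146.00 − R$1,433.74 = R$3,712.26

R$3,712.26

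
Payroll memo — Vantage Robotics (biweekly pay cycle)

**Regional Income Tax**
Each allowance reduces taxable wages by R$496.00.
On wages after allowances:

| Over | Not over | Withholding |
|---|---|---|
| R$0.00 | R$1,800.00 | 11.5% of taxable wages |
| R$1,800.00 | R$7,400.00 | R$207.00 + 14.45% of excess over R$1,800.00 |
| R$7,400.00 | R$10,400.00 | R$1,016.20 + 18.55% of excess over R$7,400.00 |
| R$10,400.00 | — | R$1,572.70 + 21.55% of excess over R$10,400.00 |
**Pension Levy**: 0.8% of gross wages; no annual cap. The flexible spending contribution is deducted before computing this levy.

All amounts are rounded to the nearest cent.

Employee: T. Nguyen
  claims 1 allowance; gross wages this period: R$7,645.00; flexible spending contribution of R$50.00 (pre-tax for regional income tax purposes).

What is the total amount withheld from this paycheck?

Regional Income Tax: taxable = R$7,645.00 − R$50.00 − 1×R$496.00 = R$7,099.00
  R$207.00 + 14.45% × (R$7,099.00 − R$1,800.00) = R$207.00 + 14.45% × R$5,299.00 = R$972.71
Pension Levy: 0.8% × R$7,595.00 = R$60.76
Total: R$972.71 + R$60.76 = R$1,033.47

R$1,033.47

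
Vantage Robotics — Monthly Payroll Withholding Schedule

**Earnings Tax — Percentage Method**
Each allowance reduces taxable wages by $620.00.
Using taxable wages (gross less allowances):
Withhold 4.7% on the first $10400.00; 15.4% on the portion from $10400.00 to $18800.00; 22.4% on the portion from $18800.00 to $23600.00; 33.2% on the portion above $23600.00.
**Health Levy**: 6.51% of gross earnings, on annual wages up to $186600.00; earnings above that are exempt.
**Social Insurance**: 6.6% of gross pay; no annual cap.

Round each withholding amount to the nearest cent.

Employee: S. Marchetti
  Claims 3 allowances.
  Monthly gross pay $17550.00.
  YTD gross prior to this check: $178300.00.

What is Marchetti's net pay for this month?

Earnings Tax: taxable = $17550.00 − 3×$620.00 = $15690.00
  $488.80 + 15.4% × ($15690.00 − $10400.00) = $488.80 + 15.4% × $5290.00 = $1303.46
Health Levy: cap $186600.00 − YTD $178300.00 = $8300.00 subject; 6.51% × $8300.00 = $540.33
Social Insurance: 6.6% × $17550.00 = $1158.30
Total withheld: $1303.46 + $540.33 + $1158.30 = $3002.09
Net pay: $17550.00 − $3002.09 = $14547.91

$14547.91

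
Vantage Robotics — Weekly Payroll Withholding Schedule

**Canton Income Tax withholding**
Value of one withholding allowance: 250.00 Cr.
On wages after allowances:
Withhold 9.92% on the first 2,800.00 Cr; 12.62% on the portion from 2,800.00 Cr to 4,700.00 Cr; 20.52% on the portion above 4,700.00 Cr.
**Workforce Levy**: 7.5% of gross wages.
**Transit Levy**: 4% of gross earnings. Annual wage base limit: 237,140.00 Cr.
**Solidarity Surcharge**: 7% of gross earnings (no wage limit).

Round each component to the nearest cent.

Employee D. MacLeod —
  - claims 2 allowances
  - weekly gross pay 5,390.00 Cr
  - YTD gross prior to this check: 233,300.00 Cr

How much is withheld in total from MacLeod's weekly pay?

Canton Income Tax: taxable = 5,390.00 Cr − 2×250.00 Cr = 4,890.00 Cr
  517.54 Cr + 20.52% × (4,890.00 Cr − 4,700.00 Cr) = 517.54 Cr + 20.52% × 190.00 Cr = 556.53 Cr
Workforce Levy: 7.5% × 5,390.00 Cr = 404.25 Cr
Transit Levy: cap 237,140.00 Cr − YTD 233,300.00 Cr = 3,840.00 Cr subject; 4% × 3,840.00 Cr = 153.60 Cr
Solidarity Surcharge: 7% × 5,390.00 Cr = 377.30 Cr
Total: 556.53 Cr + 404.25 Cr + 153.60 Cr + 377.30 Cr = 1,491.68 Cr

1,491.68 Cr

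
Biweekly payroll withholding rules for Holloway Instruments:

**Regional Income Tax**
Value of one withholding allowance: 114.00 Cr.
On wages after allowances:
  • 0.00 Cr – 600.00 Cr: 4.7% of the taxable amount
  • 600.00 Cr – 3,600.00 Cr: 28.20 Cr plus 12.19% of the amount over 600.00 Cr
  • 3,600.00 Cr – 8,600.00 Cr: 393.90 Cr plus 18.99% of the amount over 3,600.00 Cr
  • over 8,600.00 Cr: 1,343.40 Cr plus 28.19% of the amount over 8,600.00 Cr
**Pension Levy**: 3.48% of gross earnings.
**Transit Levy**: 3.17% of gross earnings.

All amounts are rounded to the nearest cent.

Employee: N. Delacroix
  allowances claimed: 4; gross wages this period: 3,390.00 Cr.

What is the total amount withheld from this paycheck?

Regional Income Tax: taxable = 3,390.00 Cr − 4×114.00 Cr = 2,934.00 Cr
  28.20 Cr + 12.19% × (2,934.00 Cr − 600.00 Cr) = 28.20 Cr + 12.19% × 2,334.00 Cr = 312.71 Cr
Pension Levy: 3.48% × 3,390.00 Cr = 117.97 Cr
Transit Levy: 3.17% × 3,390.00 Cr = 107.46 Cr
Total: 312.71 Cr + 117.97 Cr + 107.46 Cr = 538.14 Cr

538.14 Cr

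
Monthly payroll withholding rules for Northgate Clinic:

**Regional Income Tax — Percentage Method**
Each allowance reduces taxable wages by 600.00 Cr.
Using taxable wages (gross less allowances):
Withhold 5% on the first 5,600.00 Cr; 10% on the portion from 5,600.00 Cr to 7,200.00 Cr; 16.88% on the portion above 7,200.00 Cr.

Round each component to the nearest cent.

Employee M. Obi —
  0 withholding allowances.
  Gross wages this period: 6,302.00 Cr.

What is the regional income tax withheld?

Regional Income Tax: taxable = 6,302.00 Cr
  280.00 Cr + 10% × (6,302.00 Cr − 5,600.00 Cr) = 280.00 Cr + 10% × 702.00 Cr = 350.20 Cr

350.20 Cr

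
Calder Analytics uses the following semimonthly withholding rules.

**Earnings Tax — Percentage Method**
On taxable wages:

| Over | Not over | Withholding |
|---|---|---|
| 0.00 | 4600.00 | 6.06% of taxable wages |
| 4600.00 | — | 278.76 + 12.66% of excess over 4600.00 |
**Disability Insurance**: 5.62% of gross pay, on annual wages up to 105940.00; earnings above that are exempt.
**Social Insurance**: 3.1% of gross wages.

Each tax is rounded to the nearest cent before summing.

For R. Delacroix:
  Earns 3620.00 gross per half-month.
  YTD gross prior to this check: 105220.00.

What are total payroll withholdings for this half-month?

Earnings Tax: taxable = 3620.00
  6.06% × 3620.00 = 219.37
Disability Insurance: cap 105940.00 − YTD 105220.00 = 720.00 subject; 5.62% × 720.00 = 40.46
Social Insurance: 3.1% × 3620.00 = 112.22
Total: 219.37 + 40.46 + 112.22 = 372.05

372.05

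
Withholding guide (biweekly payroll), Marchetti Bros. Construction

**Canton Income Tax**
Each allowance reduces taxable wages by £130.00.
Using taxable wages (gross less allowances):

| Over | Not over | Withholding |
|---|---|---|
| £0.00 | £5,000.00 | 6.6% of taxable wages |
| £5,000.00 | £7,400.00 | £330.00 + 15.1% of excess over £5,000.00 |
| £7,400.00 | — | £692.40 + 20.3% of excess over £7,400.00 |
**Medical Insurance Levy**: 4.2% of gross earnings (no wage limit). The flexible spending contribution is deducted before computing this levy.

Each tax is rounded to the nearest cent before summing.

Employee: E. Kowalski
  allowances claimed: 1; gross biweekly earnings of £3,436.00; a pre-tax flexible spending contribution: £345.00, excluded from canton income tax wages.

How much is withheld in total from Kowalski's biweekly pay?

Canton Income Tax: taxable = £3,436.00 − £345.00 − 1×£130.00 = £2,961.00
  6.6% × £2,961.00 = £195.43
Medical Insurance Levy: 4.2% × £3,091.00 = £129.82
Total: £195.43 + £129.82 = £325.25

£325.25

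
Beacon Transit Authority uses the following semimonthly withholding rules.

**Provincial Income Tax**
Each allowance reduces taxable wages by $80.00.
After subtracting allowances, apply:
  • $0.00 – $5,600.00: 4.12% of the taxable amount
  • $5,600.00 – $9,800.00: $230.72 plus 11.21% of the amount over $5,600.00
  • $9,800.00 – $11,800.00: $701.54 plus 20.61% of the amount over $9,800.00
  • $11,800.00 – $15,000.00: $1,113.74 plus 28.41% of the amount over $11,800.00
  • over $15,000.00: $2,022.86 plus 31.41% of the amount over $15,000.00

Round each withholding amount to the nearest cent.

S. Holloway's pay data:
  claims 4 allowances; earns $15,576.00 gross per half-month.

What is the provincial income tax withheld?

$2,103.27

Provincial Income Tax: taxable = $15,576.00 − 4×$80.00 = $15,256.00
  $2,022.86 + 31.41% × ($15,256.00 − $15,000.00) = $2,022.86 + 31.41% × $256.00 = $2,103.27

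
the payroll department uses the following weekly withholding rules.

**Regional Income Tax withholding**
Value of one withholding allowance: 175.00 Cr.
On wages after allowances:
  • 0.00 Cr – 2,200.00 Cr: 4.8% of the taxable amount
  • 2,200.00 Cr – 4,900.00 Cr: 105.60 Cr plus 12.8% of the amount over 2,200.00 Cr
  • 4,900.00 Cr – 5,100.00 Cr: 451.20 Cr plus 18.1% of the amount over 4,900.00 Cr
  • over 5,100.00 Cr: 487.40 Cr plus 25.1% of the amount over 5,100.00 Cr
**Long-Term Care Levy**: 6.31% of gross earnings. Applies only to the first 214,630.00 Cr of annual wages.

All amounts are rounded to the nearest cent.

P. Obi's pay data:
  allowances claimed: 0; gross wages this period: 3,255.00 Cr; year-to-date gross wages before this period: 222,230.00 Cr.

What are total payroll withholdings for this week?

240.64 Cr

Regional Income Tax: taxable = 3,255.00 Cr
  105.60 Cr + 12.8% × (3,255.00 Cr − 2,200.00 Cr) = 105.60 Cr + 12.8% × 1,055.00 Cr = 240.64 Cr
Long-Term Care Levy: YTD 222,230.00 Cr ≥ cap 214,630.00 Cr → 0.00 Cr
Total: 240.64 Cr + 0.00 Cr = 240.64 Cr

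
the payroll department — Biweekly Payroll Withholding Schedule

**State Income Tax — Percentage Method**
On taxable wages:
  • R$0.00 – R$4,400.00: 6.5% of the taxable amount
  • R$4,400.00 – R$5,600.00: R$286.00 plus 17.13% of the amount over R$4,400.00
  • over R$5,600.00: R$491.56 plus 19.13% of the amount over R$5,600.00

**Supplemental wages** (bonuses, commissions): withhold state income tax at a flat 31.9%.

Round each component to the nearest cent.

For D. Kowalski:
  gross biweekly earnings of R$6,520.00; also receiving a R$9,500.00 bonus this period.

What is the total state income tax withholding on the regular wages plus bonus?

R$3,698.06

State Income Tax: taxable = R$6,520.00
  R$491.56 + 19.13% × (R$6,520.00 − R$5,600.00) = R$491.56 + 19.13% × R$920.00 = R$667.56
Supplemental (31.9% flat on bonus): 31.9% × R$9,500.00 = R$3,030.50
Total state income tax: R$667.56 + R$3,030.50 = R$3,698.06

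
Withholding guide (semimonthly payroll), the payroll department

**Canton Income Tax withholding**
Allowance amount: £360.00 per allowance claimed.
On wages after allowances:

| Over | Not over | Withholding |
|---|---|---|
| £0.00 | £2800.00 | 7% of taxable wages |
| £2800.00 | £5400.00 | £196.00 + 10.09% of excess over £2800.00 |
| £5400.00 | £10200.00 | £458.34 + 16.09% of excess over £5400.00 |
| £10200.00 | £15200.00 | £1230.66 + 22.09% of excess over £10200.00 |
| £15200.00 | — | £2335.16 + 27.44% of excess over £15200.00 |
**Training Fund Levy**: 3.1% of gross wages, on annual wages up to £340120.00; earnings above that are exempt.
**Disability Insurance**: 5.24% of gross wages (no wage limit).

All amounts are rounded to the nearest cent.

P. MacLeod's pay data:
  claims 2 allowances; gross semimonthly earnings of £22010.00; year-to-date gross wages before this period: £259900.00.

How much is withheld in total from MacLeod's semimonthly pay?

Canton Income Tax: taxable = £22010.00 − 2×£360.00 = £21290.00
  £2335.16 + 27.44% × (£21290.00 − £15200.00) = £2335.16 + 27.44% × £6090.00 = £4006.26
Training Fund Levy: 3.1% × £22010.00 = £682.31
Disability Insurance: 5.24% × £22010.00 = £1153.32
Total: £4006.26 + £682.31 + £1153.32 = £5841.89

£5841.89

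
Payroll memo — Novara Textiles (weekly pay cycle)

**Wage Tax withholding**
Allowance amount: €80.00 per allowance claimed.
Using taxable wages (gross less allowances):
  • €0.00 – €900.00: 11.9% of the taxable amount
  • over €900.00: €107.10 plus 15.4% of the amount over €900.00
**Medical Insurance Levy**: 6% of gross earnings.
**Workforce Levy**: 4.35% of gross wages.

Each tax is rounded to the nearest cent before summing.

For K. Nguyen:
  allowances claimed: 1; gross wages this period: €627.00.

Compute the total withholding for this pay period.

Wage Tax: taxable = €627.00 − 1×€80.00 = €547.00
  11.9% × €547.00 = €65.09
Medical Insurance Levy: 6% × €627.00 = €37.62
Workforce Levy: 4.35% × €627.00 = €27.27
Total: €65.09 + €37.62 + €27.27 = €129.98

€129.98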